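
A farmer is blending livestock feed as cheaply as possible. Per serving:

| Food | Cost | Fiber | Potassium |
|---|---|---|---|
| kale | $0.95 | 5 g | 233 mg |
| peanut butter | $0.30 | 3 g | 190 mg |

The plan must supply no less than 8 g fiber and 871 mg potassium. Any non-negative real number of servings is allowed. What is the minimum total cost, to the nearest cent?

Compare the cost at each extreme point of the feasible region.
kale only: max(8/5, 871/233) = 3.738 servings → $3.55.
peanut butter only: max(8/3, 871/190) = 4.584 servings → $1.38.
kale + peanut butter: the both-tight solution has a negative serving — not a feasible corner.
So the least-cost plan costs $1.38.

$1.38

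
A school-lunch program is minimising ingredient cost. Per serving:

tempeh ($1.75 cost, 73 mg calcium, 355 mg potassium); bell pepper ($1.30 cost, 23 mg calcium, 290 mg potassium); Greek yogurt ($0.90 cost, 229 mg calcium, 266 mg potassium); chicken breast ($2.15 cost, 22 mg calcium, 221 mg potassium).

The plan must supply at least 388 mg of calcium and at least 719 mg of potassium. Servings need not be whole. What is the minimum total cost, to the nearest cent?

$2.43

tempeh only: max(388/73, 719/355) = 5.315 servings → $9.30.
bell pepper only: max(388/23, 719/290) = 16.87 servings → $21.93.
Greek yogurt only: max(388/229, 719/266) = 2.703 servings → $2.43.
chicken breast only: max(388/22, 719/221) = 17.64 servings → $37.92.
tempeh + bell pepper: intersection lies outside the first quadrant.
tempeh + Greek yogurt with both tight: 0.993 servings and 1.378 servings → $2.98.
tempeh + chicken breast: intersection lies outside the first quadrant.
bell pepper + Greek yogurt with both tight: 1.019 servings and 1.592 servings → $2.76.
bell pepper + chicken breast: intersection lies outside the first quadrant.
Greek yogurt + chicken breast with both tight: 1.562 servings and 1.373 servings → $4.36.
So the least-cost plan costs $2.43.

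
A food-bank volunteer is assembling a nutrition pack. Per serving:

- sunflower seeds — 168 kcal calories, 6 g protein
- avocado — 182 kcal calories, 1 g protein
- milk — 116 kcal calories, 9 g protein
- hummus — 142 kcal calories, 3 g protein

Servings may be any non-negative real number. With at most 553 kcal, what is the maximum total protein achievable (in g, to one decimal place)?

Protein per kcal: milk 0.07759, sunflower seeds 0.03571, hummus 0.02113, avocado 0.005495.
With no serving limits, spend the whole calories allowance on milk: 553 kcal / 116 kcal × 9 g = 42.9 g.

42.9 g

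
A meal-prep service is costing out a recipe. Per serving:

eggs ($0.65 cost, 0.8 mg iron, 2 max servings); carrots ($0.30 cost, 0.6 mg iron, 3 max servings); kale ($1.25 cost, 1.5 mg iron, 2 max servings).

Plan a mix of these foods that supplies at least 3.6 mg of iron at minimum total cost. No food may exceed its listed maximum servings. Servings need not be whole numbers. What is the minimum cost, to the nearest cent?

Cost per mg of iron: carrots $0.5000, eggs $0.8125, kale $0.8333.
Take 3 servings of carrots: +1.8 mg iron for $0.90 (total $0.90, still need 1.8 mg).
Take 2 servings of eggs: +1.6 mg iron for $1.30 (total $2.20, still need 0.2 mg).
Take 0.1333 servings of kale: +0.2 mg iron for $0.17 (total $2.37, still need 0.0 mg).
Filling from the cheapest source first is optimal under one linear minimum: $2.37.

$2.37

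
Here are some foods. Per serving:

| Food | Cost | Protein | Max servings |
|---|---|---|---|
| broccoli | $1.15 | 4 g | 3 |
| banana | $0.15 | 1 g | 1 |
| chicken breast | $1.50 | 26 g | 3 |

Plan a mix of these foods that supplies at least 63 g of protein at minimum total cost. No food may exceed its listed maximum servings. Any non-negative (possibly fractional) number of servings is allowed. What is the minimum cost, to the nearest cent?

$3.63

Cost per g of protein: chicken breast $0.0577, banana $0.1500, broccoli $0.2875.
Take 2.423 servings of chicken breast: +63.0 g protein for $3.63 (total $3.63, still need 0.0 g).
Filling from the cheapest source first is optimal under one linear minimum: $3.63.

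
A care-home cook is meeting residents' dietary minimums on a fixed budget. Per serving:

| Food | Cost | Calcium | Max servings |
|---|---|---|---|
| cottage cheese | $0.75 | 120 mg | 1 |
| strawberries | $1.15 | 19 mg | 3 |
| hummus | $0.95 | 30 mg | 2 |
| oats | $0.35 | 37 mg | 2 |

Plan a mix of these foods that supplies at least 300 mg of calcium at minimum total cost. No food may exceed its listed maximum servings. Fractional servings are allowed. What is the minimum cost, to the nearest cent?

Cost per mg of calcium: cottage cheese $0.0063, oats $0.0095, hummus $0.0317, strawberries $0.0605.
Take 1 serving of cottage cheese: +120.0 mg calcium for $0.75 (total $0.75, still need 180.0 mg).
Take 2 servings of oats: +74.0 mg calcium for $0.70 (total $1.45, still need 106.0 mg).
Take 2 servings of hummus: +60.0 mg calcium for $1.90 (total $3.35, still need 46.0 mg).
Take 2.421 servings of strawberries: +46.0 mg calcium for $2.78 (total $6.13, still need 0.0 mg).
Greedy by cheapest-per-mg is optimal for a single linear constraint, so the minimum cost is $6.13.

$6.13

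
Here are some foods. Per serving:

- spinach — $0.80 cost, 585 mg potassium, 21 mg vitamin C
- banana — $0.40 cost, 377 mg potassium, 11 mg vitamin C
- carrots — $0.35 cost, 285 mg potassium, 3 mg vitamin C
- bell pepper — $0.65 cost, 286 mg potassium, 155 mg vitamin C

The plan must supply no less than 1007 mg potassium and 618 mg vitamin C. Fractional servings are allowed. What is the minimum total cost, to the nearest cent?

$2.59

spinach only: max(1007/585, 618/21) = 29.43 servings → $23.54.
banana only: max(1007/377, 618/11) = 56.18 servings → $22.47.
carrots only: max(1007/285, 618/3) = 206 servings → $72.10.
bell pepper only: max(1007/286, 618/155) = 3.987 servings → $2.59.
spinach + banana: the both-tight solution has a negative serving — not a feasible corner.
spinach + carrots with both targets exact would need a negative amount; discard.
spinach + bell pepper: intersection lies outside the first quadrant.
banana + carrots: intersection lies outside the first quadrant.
banana + bell pepper: the both-tight solution has a negative serving — not a feasible corner.
carrots + bell pepper with both targets exact would need a negative amount; discard.
So the least-cost plan costs $2.59.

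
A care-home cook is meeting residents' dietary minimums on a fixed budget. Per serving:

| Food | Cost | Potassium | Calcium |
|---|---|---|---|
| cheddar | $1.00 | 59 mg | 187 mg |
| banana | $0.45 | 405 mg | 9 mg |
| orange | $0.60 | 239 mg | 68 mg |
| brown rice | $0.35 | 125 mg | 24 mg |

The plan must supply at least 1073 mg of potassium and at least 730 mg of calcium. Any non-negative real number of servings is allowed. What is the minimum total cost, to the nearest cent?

$4.75

Two binding constraints pin down two serving amounts, so the optimal mix uses at most two foods. The candidates are each food alone (scaled to the tighter of potassium/calcium) and each pair with both constraints tight.
cheddar only: max(1073/59, 730/187) = 18.19 servings → $18.19.
banana only: max(1073/405, 730/9) = 81.11 servings → $36.50.
orange only: max(1073/239, 730/68) = 10.74 servings → $6.44.
brown rice only: max(1073/125, 730/24) = 30.42 servings → $10.65.
cheddar + banana with both tight: 3.803 servings and 2.095 servings → $4.75.
cheddar + orange with both tight: 2.495 servings and 3.874 servings → $4.82.
cheddar + brown rice with both tight: 2.983 servings and 7.176 servings → $5.49.
banana + orange with both targets exact would need a negative amount; discard.
banana + brown rice: intersection lies outside the first quadrant.
orange + brown rice: the both-tight solution has a negative serving — not a feasible corner.
The minimum over all feasible corners is $4.75.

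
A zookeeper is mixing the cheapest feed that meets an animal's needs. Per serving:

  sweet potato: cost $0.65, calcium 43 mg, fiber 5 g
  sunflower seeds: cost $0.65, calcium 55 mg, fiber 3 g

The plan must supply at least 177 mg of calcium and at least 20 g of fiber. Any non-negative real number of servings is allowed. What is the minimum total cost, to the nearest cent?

sweet potato only: max(177/43, 20/5) = 4.116 servings → $2.68.
sunflower seeds only: max(177/55, 20/3) = 6.667 servings → $4.33.
sweet potato + sunflower seeds with both tight: 3.897 servings and 0.1712 servings → $2.64.
So the least-cost plan costs $2.64.

$2.64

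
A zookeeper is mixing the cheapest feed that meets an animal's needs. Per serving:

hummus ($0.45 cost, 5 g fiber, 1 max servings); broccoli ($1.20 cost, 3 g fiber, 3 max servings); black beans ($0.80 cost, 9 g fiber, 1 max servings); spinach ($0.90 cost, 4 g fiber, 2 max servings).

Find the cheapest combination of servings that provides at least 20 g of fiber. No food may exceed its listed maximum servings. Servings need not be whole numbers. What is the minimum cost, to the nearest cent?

Cost per g of fiber: black beans $0.0889, hummus $0.0900, spinach $0.2250, broccoli $0.4000.
Take 1 serving of black beans: +9.0 g fiber for $0.80 (total $0.80, still need 11.0 g).
Take 1 serving of hummus: +5.0 g fiber for $0.45 (total $1.25, still need 6.0 g).
Take 1.5 servings of spinach: +6.0 g fiber for $1.35 (total $2.60, still need 0.0 g).
Greedy by cheapest-per-g is optimal for a single linear constraint, so the minimum cost is $2.60.

$2.60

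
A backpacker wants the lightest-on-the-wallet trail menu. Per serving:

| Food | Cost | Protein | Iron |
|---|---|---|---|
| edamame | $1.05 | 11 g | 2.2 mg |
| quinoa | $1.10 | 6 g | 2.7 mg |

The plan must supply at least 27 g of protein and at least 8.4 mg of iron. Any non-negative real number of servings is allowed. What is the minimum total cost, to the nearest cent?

A basic optimal solution has at most two foods positive. Try each food alone and each pair with both targets met exactly.
edamame only: max(27/11, 8.4/2.2) = 3.818 servings → $4.01.
quinoa only: max(27/6, 8.4/2.7) = 4.5 servings → $4.95.
edamame + quinoa with both tight: 1.364 servings and 2 servings → $3.63.
So the least-cost plan costs $3.63.

$3.63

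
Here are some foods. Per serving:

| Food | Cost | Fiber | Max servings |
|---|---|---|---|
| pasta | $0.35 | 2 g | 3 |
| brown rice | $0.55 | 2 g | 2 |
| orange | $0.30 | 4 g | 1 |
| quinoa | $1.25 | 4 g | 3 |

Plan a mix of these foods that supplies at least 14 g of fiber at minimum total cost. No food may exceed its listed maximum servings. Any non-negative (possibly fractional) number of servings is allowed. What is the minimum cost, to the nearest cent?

$2.45

Cost per g of fiber: orange $0.0750, pasta $0.1750, brown rice $0.2750, quinoa $0.3125.
Take 1 serving of orange: +4.0 g fiber for $0.30 (total $0.30, still need 10.0 g).
Take 3 servings of pasta: +6.0 g fiber for $1.05 (total $1.35, still need 4.0 g).
Take 2 servings of brown rice: +4.0 g fiber for $1.10 (total $2.45, still need 0.0 g).
Filling from the cheapest source first is optimal under one linear minimum: $2.45.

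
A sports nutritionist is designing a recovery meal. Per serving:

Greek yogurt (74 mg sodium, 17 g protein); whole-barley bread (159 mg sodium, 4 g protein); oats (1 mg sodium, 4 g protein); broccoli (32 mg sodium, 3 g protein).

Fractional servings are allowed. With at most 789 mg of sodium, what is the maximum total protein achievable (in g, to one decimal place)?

3156.0 g

Protein per mg sodium: oats 4, Greek yogurt 0.2297, broccoli 0.09375, whole-barley bread 0.02516.
With no serving limits, spend the whole sodium allowance on oats: 789 mg / 1 mg × 4 g = 3156.0 g.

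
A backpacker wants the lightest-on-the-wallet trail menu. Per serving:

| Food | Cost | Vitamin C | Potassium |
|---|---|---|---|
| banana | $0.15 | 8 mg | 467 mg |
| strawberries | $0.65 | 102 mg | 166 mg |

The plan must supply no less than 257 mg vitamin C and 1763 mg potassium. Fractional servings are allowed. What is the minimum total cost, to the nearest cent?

banana only: max(257/8, 1763/467) = 32.12 servings → $4.82.
strawberries only: max(257/102, 1763/166) = 10.62 servings → $6.90.
banana + strawberries with both tight: 2.962 servings and 2.287 servings → $1.93.
The minimum over all feasible corners is $1.93.

$1.93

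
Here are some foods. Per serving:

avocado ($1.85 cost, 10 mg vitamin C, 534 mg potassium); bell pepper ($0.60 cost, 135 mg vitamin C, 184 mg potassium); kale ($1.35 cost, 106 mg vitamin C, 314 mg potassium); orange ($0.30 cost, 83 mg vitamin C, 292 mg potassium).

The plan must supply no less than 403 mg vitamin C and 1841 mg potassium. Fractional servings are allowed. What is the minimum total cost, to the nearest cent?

$1.89

avocado only: max(403/10, 1841/534) = 40.3 servings → $74.56.
bell pepper only: max(403/135, 1841/184) = 10.01 servings → $6.00.
kale only: max(403/106, 1841/314) = 5.863 servings → $7.92.
orange only: max(403/83, 1841/292) = 6.305 servings → $1.89.
avocado + bell pepper with both tight: 2.482 servings and 2.801 servings → $6.27.
avocado + kale with both tight: 1.283 servings and 3.681 servings → $7.34.
avocado + orange with both tight: 0.8484 servings and 4.753 servings → $3.00.
bell pepper + kale: intersection lies outside the first quadrant.
bell pepper + orange: the both-tight solution has a negative serving — not a feasible corner.
kale + orange with both targets exact would need a negative amount; discard.
Cheapest feasible corner: $1.89.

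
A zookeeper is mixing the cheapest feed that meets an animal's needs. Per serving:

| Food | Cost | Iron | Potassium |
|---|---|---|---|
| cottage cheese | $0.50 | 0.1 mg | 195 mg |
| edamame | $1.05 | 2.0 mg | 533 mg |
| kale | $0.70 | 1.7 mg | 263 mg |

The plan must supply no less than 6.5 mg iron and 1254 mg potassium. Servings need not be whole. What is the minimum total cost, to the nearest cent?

$2.93

A basic optimal solution has at most two foods positive. Try each food alone and each pair with both targets met exactly.
cottage cheese only: max(6.5/0.1, 1254/195) = 65 servings → $32.50.
edamame only: max(6.5/2.0, 1254/533) = 3.25 servings → $3.41.
kale only: max(6.5/1.7, 1254/263) = 4.768 servings → $3.34.
cottage cheese + edamame: the both-tight solution has a negative serving — not a feasible corner.
cottage cheese + kale with both tight: 1.384 servings and 3.742 servings → $3.31.
edamame + kale with both tight: 1.111 servings and 2.516 servings → $2.93.
So the least-cost plan costs $2.93.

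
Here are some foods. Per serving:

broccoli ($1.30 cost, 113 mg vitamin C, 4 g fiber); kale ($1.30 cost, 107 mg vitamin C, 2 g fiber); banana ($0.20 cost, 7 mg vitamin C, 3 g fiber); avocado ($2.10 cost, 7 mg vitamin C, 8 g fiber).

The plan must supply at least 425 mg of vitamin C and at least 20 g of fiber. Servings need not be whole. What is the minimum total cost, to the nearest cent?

$5.10

With two linear requirements the optimum uses one or two foods; enumerate the corners.
broccoli only: max(425/113, 20/4) = 5 servings → $6.50.
kale only: max(425/107, 20/2) = 10 servings → $13.00.
banana only: max(425/7, 20/3) = 60.71 servings → $12.14.
avocado only: max(425/7, 20/8) = 60.71 servings → $127.50.
broccoli + kale with both targets exact would need a negative amount; discard.
broccoli + banana with both tight: 3.65 servings and 1.801 servings → $5.10.
broccoli + avocado with both tight: 3.721 servings and 0.6393 servings → $6.18.
kale + banana with both tight: 3.697 servings and 4.202 servings → $5.65.
kale + avocado with both tight: 3.872 servings and 1.532 servings → $8.25.
banana + avocado with both targets exact would need a negative amount; discard.
Cheapest feasible corner: $5.10.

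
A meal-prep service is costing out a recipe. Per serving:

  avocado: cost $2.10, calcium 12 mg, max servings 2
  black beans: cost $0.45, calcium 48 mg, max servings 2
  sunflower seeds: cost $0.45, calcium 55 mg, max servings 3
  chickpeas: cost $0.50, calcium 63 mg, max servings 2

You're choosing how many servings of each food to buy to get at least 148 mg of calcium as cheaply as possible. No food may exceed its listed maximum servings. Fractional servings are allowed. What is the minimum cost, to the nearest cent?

Cost per mg of calcium: chickpeas $0.0079, sunflower seeds $0.0082, black beans $0.0094, avocado $0.1750.
Take 2 servings of chickpeas: +126.0 mg calcium for $1.00 (total $1.00, still need 22.0 mg).
Take 0.4 servings of sunflower seeds: +22.0 mg calcium for $0.18 (total $1.18, still need 0.0 mg).
Filling from the cheapest source first is optimal under one linear minimum: $1.18.

$1.18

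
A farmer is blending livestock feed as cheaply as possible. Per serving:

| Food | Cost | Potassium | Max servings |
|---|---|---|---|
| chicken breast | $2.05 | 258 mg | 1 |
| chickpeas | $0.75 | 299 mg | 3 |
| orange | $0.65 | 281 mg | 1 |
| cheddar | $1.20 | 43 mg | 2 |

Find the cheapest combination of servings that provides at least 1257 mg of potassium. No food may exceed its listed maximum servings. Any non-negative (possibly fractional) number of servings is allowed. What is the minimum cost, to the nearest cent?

$3.53

Cost per mg of potassium: orange $0.0023, chickpeas $0.0025, chicken breast $0.0079, cheddar $0.0279.
Take 1 serving of orange: +281.0 mg potassium for $0.65 (total $0.65, still need 976.0 mg).
Take 3 servings of chickpeas: +897.0 mg potassium for $2.25 (total $2.90, still need 79.0 mg).
Take 0.3062 servings of chicken breast: +79.0 mg potassium for $0.63 (total $3.53, still need 0.0 mg).
Greedy by cheapest-per-mg is optimal for a single linear constraint, so the minimum cost is $3.53.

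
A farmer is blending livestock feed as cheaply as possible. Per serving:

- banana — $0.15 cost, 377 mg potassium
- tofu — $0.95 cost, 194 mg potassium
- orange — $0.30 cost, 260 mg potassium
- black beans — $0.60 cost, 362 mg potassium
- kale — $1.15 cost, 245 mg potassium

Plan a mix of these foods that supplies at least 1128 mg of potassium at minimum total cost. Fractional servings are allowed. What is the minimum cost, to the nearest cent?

$0.45

Cost per mg of potassium: banana $0.0004, orange $0.0012, black beans $0.0017, kale $0.0047, tofu $0.0049.
With no serving limits, use only banana: 1128 mg / 377 mg = 2.992 servings × $0.15 = $0.45.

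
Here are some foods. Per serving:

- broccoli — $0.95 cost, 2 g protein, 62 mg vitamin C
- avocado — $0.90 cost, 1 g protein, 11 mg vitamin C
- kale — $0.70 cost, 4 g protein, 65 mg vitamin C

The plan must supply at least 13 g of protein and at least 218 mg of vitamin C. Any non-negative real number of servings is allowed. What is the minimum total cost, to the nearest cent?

$2.35

Two binding constraints pin down two serving amounts, so the optimal mix uses at most two foods. The candidates are each food alone (scaled to the tighter of protein/vitamin C) and each pair with both constraints tight.
broccoli only: max(13/2, 218/62) = 6.5 servings → $6.17.
avocado only: max(13/1, 218/11) = 19.82 servings → $17.84.
kale only: max(13/4, 218/65) = 3.354 servings → $2.35.
broccoli + avocado with both tight: 1.875 servings and 9.25 servings → $10.11.
broccoli + kale with both tight: 0.2288 servings and 3.136 servings → $2.41.
avocado + kale: the both-tight solution has a negative serving — not a feasible corner.
Cheapest feasible corner: $2.35.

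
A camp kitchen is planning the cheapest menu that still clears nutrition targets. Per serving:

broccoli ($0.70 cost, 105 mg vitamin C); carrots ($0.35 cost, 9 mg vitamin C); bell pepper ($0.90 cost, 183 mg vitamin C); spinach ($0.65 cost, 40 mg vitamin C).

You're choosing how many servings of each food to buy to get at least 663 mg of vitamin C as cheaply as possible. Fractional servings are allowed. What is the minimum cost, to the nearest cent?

Cost per mg of vitamin C: bell pepper $0.0049, broccoli $0.0067, spinach $0.0163, carrots $0.0389.
With no serving limits, use only bell pepper: 663 mg / 183 mg = 3.623 servings × $0.90 = $3.26.

$3.26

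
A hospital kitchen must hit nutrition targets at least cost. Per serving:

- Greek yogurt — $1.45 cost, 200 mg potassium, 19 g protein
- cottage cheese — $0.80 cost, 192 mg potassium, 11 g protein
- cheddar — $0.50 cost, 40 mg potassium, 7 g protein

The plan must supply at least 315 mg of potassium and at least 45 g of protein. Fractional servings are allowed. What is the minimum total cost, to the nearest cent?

This is a tiny linear program; its minimum lies at a vertex of the feasible set. List the vertices and price them.
Greek yogurt only: max(315/200, 45/19) = 2.368 servings → $3.43.
cottage cheese only: max(315/192, 45/11) = 4.091 servings → $3.27.
cheddar only: max(315/40, 45/7) = 7.875 servings → $3.94.
Greek yogurt + cottage cheese: the both-tight solution has a negative serving — not a feasible corner.
Greek yogurt + cheddar with both tight: 0.6328 servings and 4.711 servings → $3.27.
cottage cheese + cheddar with both tight: 0.448 servings and 5.725 servings → $3.22.
Cheapest feasible corner: $3.22.

$3.22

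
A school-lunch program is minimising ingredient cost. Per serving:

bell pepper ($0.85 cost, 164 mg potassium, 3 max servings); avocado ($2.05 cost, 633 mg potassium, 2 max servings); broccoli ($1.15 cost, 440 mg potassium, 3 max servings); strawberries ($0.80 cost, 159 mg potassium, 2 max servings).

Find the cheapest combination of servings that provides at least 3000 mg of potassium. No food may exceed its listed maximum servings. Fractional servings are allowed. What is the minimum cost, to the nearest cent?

$9.65

Cost per mg of potassium: broccoli $0.0026, avocado $0.0032, strawberries $0.0050, bell pepper $0.0052.
Take 3 servings of broccoli: +1320.0 mg potassium for $3.45 (total $3.45, still need 1680.0 mg).
Take 2 servings of avocado: +1266.0 mg potassium for $4.10 (total $7.55, still need 414.0 mg).
Take 2 servings of strawberries: +318.0 mg potassium for $1.60 (total $9.15, still need 96.0 mg).
Take 0.5854 servings of bell pepper: +96.0 mg potassium for $0.50 (total $9.65, still need 0.0 mg).
Filling from the cheapest source first is optimal under one linear minimum: $9.65.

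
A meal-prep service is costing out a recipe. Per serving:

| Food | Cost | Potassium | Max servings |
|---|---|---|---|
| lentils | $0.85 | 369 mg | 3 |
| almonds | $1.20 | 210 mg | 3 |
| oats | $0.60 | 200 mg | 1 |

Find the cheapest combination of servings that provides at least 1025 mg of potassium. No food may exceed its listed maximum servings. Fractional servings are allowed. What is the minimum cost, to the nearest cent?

$2.36

Cost per mg of potassium: lentils $0.0023, oats $0.0030, almonds $0.0057.
Take 2.778 servings of lentils: +1025.0 mg potassium for $2.36 (total $2.36, still need 0.0 mg).
Filling from the cheapest source first is optimal under one linear minimum: $2.36.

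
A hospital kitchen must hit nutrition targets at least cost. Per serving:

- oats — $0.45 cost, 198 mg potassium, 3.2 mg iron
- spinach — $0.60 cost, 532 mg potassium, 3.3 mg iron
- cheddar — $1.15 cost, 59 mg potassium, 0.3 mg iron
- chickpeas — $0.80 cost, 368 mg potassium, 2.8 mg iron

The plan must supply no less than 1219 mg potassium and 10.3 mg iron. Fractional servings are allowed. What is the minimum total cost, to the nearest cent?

Check every corner: each single food scaled to meet both minima, and each pair solved so both constraints bind.
oats only: max(1219/198, 10.3/3.2) = 6.157 servings → $2.77.
spinach only: max(1219/532, 10.3/3.3) = 3.121 servings → $1.87.
cheddar only: max(1219/59, 10.3/0.3) = 34.33 servings → $39.48.
chickpeas only: max(1219/368, 10.3/2.8) = 3.679 servings → $2.94.
oats + spinach with both tight: 1.389 servings and 1.774 servings → $1.69.
oats + cheddar with both tight: 1.87 servings and 14.38 servings → $17.38.
oats + chickpeas with both tight: 0.6053 servings and 2.987 servings → $2.66.
spinach + cheddar: intersection lies outside the first quadrant.
spinach + chickpeas: the both-tight solution has a negative serving — not a feasible corner.
cheddar + chickpeas with both targets exact would need a negative amount; discard.
The minimum over all feasible corners is $1.69.

$1.69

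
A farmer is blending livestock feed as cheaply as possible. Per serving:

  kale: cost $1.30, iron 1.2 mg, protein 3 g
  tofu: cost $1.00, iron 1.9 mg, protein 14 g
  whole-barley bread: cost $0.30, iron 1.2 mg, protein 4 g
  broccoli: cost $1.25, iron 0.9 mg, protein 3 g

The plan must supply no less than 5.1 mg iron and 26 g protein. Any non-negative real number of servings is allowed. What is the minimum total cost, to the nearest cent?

Check every corner: each single food scaled to meet both minima, and each pair solved so both constraints bind.
kale only: max(5.1/1.2, 26/3) = 8.667 servings → $11.27.
tofu only: max(5.1/1.9, 26/14) = 2.684 servings → $2.68.
whole-barley bread only: max(5.1/1.2, 26/4) = 6.5 servings → $1.95.
broccoli only: max(5.1/0.9, 26/3) = 8.667 servings → $10.83.
kale + tofu with both tight: 1.982 servings and 1.432 servings → $4.01.
kale + whole-barley bread: the both-tight solution has a negative serving — not a feasible corner.
kale + broccoli: the both-tight solution has a negative serving — not a feasible corner.
tofu + whole-barley bread with both tight: 1.174 servings and 2.391 servings → $1.89.
tofu + broccoli with both tight: 1.174 servings and 3.188 servings → $5.16.
whole-barley bread + broccoli (both tight): parallel constraints — no distinct corner.
So the least-cost plan costs $1.89.

$1.89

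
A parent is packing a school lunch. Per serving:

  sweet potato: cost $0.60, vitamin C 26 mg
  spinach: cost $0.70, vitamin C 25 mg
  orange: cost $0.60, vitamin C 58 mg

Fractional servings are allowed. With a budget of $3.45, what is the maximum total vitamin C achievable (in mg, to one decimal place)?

333.5 mg

Vitamin C per dollar: orange 96.67, sweet potato 43.33, spinach 35.71.
With no serving limits, spend the whole cost allowance on orange: $3.45 / $0.60 × 58 mg = 333.5 mg.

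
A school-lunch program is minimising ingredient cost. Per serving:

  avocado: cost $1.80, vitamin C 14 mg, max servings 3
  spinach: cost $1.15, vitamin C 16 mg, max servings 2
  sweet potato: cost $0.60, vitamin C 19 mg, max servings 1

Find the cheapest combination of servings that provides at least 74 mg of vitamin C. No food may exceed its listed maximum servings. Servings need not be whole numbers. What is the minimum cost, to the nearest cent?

Cost per mg of vitamin C: sweet potato $0.0316, spinach $0.0719, avocado $0.1286.
Take 1 serving of sweet potato: +19.0 mg vitamin C for $0.60 (total $0.60, still need 55.0 mg).
Take 2 servings of spinach: +32.0 mg vitamin C for $2.30 (total $2.90, still need 23.0 mg).
Take 1.643 servings of avocado: +23.0 mg vitamin C for $2.96 (total $5.86, still need 0.0 mg).
Filling from the cheapest source first is optimal under one linear minimum: $5.86.

$5.86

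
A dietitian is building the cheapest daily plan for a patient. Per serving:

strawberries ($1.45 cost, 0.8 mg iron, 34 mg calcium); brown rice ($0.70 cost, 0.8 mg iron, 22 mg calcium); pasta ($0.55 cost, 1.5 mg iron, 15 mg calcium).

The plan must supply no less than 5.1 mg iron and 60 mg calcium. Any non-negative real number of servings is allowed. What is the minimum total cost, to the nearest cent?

$2.13

Check every corner: each single food scaled to meet both minima, and each pair solved so both constraints bind.
strawberries only: max(5.1/0.8, 60/34) = 6.375 servings → $9.24.
brown rice only: max(5.1/0.8, 60/22) = 6.375 servings → $4.46.
pasta only: max(5.1/1.5, 60/15) = 4 servings → $2.20.
strawberries + brown rice: the both-tight solution has a negative serving — not a feasible corner.
strawberries + pasta with both tight: 0.3462 servings and 3.215 servings → $2.27.
brown rice + pasta with both tight: 0.6429 servings and 3.057 servings → $2.13.
Cheapest feasible corner: $2.13.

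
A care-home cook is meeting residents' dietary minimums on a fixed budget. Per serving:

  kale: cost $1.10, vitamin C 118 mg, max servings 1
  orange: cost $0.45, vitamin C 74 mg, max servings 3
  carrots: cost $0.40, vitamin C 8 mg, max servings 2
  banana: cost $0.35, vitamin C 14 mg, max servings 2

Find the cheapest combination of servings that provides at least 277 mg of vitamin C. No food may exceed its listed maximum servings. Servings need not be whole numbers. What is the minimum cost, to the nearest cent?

$1.86

Cost per mg of vitamin C: orange $0.0061, kale $0.0093, banana $0.0250, carrots $0.0500.
Take 3 servings of orange: +222.0 mg vitamin C for $1.35 (total $1.35, still need 55.0 mg).
Take 0.4661 servings of kale: +55.0 mg vitamin C for $0.51 (total $1.86, still need 0.0 mg).
Filling from the cheapest source first is optimal under one linear minimum: $1.86.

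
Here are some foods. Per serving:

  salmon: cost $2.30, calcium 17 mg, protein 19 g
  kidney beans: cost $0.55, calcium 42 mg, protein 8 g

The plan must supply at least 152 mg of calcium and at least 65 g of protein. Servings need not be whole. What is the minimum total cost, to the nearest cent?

$4.47

salmon only: max(152/17, 65/19) = 8.941 servings → $20.56.
kidney beans only: max(152/42, 65/8) = 8.125 servings → $4.47.
salmon + kidney beans with both tight: 2.287 servings and 2.693 servings → $6.74.
Cheapest feasible corner: $4.47.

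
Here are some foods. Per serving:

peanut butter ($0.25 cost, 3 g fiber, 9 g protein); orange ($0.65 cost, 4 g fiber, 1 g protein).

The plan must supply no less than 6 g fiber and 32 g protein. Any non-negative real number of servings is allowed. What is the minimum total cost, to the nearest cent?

$0.89

Compare the cost at each extreme point of the feasible region.
peanut butter only: max(6/3, 32/9) = 3.556 servings → $0.89.
orange only: max(6/4, 32/1) = 32 servings → $20.80.
peanut butter + orange: the both-tight solution has a negative serving — not a feasible corner.
Cheapest feasible corner: $0.89.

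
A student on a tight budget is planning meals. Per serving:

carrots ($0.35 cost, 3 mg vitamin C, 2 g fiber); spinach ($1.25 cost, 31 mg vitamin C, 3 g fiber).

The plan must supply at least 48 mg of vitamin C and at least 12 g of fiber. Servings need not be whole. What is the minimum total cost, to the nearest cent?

$2.92

The cheapest plan sits at a corner of the feasible region — with two constraints it uses at most two foods.
carrots only: max(48/3, 12/2) = 16 servings → $5.60.
spinach only: max(48/31, 12/3) = 4 servings → $5.00.
carrots + spinach with both tight: 4.302 servings and 1.132 servings → $2.92.
So the least-cost plan costs $2.92.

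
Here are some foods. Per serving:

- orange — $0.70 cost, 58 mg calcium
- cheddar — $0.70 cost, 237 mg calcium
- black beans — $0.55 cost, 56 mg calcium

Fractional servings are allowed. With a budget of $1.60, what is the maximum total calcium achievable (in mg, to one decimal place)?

Calcium per dollar: cheddar 338.6, black beans 101.8, orange 82.86.
With no serving limits, spend the whole cost allowance on cheddar: $1.60 / $0.70 × 237 mg = 541.7 mg.

541.7 mg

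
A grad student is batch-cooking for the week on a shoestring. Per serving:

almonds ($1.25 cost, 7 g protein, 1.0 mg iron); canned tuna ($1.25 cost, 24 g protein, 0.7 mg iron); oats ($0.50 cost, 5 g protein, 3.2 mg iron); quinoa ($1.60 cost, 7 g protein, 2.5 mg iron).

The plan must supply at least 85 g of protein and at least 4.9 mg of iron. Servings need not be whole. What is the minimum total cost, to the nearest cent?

For a min-cost LP with two ≥-constraints, a basic feasible solution has at most two positive variables.
almonds only: max(85/7, 4.9/1.0) = 12.14 servings → $15.18.
canned tuna only: max(85/24, 4.9/0.7) = 7 servings → $8.75.
oats only: max(85/5, 4.9/3.2) = 17 servings → $8.50.
quinoa only: max(85/7, 4.9/2.5) = 12.14 servings → $19.43.
almonds + canned tuna with both tight: 3.042 servings and 2.654 servings → $7.12.
almonds + oats: intersection lies outside the first quadrant.
almonds + quinoa with both targets exact would need a negative amount; discard.
canned tuna + oats with both tight: 3.377 servings and 0.7926 servings → $4.62.
canned tuna + quinoa with both tight: 3.234 servings and 1.054 servings → $5.73.
oats + quinoa with both targets exact would need a negative amount; discard.
Cheapest feasible corner: $4.62.

$4.62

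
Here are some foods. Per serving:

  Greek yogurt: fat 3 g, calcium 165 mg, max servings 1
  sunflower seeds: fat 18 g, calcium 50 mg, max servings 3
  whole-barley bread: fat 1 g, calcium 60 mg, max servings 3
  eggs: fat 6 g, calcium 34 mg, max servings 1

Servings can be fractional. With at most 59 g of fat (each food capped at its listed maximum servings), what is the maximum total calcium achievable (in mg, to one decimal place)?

509.6 mg

Calcium per g fat: whole-barley bread 60, Greek yogurt 55, eggs 5.667, sunflower seeds 2.778.
Take 3 servings of whole-barley bread: uses 3 g fat, +180.0 mg calcium (running total 180.0 mg).
Take 1 serving of Greek yogurt: uses 3 g fat, +165.0 mg calcium (running total 345.0 mg).
Take 1 serving of eggs: uses 6 g fat, +34.0 mg calcium (running total 379.0 mg).
Take 2.611 servings of sunflower seeds: uses 47 g fat, +130.6 mg calcium (running total 509.6 mg).
Greedy by best ratio exhausts the fat allowance optimally: 509.6 mg.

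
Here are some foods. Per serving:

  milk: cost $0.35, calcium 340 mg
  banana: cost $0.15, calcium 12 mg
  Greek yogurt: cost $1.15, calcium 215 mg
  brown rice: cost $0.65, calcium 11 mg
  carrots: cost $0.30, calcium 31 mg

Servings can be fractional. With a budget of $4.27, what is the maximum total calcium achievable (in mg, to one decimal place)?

Calcium per dollar: milk 971.4, Greek yogurt 187, carrots 103.3, banana 80, brown rice 16.92.
With no serving limits, spend the whole cost allowance on milk: $4.27 / $0.35 × 340 mg = 4148.0 mg.

4148.0 mg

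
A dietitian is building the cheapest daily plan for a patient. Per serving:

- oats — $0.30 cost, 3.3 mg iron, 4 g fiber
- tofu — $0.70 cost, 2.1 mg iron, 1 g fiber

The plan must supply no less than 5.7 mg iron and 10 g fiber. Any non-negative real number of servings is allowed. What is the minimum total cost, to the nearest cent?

$0.75

With two linear requirements the optimum uses one or two foods; enumerate the corners.
oats only: max(5.7/3.3, 10/4) = 2.5 servings → $0.75.
tofu only: max(5.7/2.1, 10/1) = 10 servings → $7.00.
oats + tofu with both targets exact would need a negative amount; discard.
The minimum over all feasible corners is $0.75.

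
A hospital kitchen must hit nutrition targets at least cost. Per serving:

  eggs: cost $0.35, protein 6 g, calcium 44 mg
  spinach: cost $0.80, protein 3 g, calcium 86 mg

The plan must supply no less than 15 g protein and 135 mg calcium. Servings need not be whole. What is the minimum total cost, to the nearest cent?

At the optimum either one food covers both requirements or two foods hit both targets exactly; no other combination can be cheaper.
eggs only: max(15/6, 135/44) = 3.068 servings → $1.07.
spinach only: max(15/3, 135/86) = 5 servings → $4.00.
eggs + spinach with both tight: 2.305 servings and 0.3906 servings → $1.12.
The minimum over all feasible corners is $1.07.

$1.07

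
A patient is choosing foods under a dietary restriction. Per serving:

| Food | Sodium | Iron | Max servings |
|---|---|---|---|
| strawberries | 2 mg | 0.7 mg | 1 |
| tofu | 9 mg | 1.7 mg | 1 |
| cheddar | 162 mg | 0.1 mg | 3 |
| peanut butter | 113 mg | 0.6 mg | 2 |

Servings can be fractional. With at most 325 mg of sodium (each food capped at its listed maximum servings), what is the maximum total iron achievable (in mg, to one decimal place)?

3.7 mg

Iron per mg sodium: strawberries 0.35, tofu 0.1889, peanut butter 0.00531, cheddar 0.0006173.
Take 1 serving of strawberries: uses 2 mg sodium, +0.7 mg iron (running total 0.7 mg).
Take 1 serving of tofu: uses 9 mg sodium, +1.7 mg iron (running total 2.4 mg).
Take 2 servings of peanut butter: uses 226 mg sodium, +1.2 mg iron (running total 3.6 mg).
Take 0.5432 servings of cheddar: uses 88 mg sodium, +0.1 mg iron (running total 3.7 mg).
Greedy by best ratio exhausts the sodium allowance optimally: 3.7 mg.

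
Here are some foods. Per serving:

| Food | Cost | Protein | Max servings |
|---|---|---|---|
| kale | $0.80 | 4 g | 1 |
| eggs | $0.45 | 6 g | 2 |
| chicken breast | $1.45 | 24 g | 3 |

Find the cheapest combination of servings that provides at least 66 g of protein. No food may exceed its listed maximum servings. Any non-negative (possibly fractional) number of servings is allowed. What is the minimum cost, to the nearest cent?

$3.99

Cost per g of protein: chicken breast $0.0604, eggs $0.0750, kale $0.2000.
Take 2.75 servings of chicken breast: +66.0 g protein for $3.99 (total $3.99, still need 0.0 g).
Greedy by cheapest-per-g is optimal for a single linear constraint, so the minimum cost is $3.99.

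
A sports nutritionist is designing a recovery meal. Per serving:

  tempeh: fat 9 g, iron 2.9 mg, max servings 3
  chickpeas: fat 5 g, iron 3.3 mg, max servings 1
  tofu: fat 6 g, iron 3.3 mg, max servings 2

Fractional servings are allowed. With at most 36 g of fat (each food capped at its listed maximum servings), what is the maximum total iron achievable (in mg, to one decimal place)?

Iron per g fat: chickpeas 0.66, tofu 0.55, tempeh 0.3222.
Take 1 serving of chickpeas: uses 5 g fat, +3.3 mg iron (running total 3.3 mg).
Take 2 servings of tofu: uses 12 g fat, +6.6 mg iron (running total 9.9 mg).
Take 2.111 servings of tempeh: uses 19 g fat, +6.1 mg iron (running total 16.0 mg).
Filling greedily by iron-per-g fat is optimal for one linear limit, giving 16.0 mg.

16.0 mg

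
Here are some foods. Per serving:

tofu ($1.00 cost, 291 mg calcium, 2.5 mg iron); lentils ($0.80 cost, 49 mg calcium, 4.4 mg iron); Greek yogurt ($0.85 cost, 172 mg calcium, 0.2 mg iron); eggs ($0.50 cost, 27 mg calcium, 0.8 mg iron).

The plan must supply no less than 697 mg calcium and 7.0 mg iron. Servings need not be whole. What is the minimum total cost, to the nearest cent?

$2.56

Check every corner: each single food scaled to meet both minima, and each pair solved so both constraints bind.
tofu only: max(697/291, 7.0/2.5) = 2.8 servings → $2.80.
lentils only: max(697/49, 7.0/4.4) = 14.22 servings → $11.38.
Greek yogurt only: max(697/172, 7.0/0.2) = 35 servings → $29.75.
eggs only: max(697/27, 7.0/0.8) = 25.81 servings → $12.91.
tofu + lentils with both tight: 2.352 servings and 0.2543 servings → $2.56.
tofu + Greek yogurt: intersection lies outside the first quadrant.
tofu + eggs with both tight: 2.23 servings and 1.782 servings → $3.12.
lentils + Greek yogurt with both tight: 1.425 servings and 3.646 servings → $4.24.
lentils + eggs: intersection lies outside the first quadrant.
Greek yogurt + eggs with both tight: 2.788 servings and 8.053 servings → $6.40.
The minimum over all feasible corners is $2.56.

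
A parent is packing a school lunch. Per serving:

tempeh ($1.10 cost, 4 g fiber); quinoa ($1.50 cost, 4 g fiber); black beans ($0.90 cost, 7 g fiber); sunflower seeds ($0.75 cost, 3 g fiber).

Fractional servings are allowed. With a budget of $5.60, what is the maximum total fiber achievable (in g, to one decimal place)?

43.6 g

Fiber per dollar: black beans 7.778, sunflower seeds 4, tempeh 3.636, quinoa 2.667.
With no serving limits, spend the whole cost allowance on black beans: $5.60 / $0.90 × 7 g = 43.6 g.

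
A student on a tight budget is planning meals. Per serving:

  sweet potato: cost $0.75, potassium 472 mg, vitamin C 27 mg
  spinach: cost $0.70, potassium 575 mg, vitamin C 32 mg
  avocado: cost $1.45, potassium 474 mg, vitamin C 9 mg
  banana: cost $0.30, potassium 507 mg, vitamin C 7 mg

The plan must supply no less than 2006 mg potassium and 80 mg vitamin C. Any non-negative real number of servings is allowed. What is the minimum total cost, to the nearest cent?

Check every corner: each single food scaled to meet both minima, and each pair solved so both constraints bind.
sweet potato only: max(2006/472, 80/27) = 4.25 servings → $3.19.
spinach only: max(2006/575, 80/32) = 3.489 servings → $2.44.
avocado only: max(2006/474, 80/9) = 8.889 servings → $12.89.
banana only: max(2006/507, 80/7) = 11.43 servings → $3.43.
sweet potato + spinach: intersection lies outside the first quadrant.
sweet potato + avocado with both tight: 2.324 servings and 1.918 servings → $4.52.
sweet potato + banana with both tight: 2.553 servings and 1.579 servings → $2.39.
spinach + avocado with both tight: 1.988 servings and 1.82 servings → $4.03.
spinach + banana with both tight: 2.174 servings and 1.491 servings → $1.97.
avocado + banana with both targets exact would need a negative amount; discard.
So the least-cost plan costs $1.97.

$1.97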